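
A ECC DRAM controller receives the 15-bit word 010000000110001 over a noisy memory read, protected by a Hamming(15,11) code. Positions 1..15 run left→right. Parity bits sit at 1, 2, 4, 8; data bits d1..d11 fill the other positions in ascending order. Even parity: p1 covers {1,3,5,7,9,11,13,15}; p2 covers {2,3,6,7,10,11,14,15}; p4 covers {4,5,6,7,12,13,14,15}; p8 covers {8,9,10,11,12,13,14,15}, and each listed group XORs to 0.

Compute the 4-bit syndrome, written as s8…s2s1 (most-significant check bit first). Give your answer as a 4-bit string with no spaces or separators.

s1 (pos 1,3,5,7,9,11,13,15): 0⊕0⊕0⊕0⊕0⊕1⊕0⊕1 = 0
s2 (pos 2,3,6,7,10,11,14,15): 1⊕0⊕0⊕0⊕1⊕1⊕0⊕1 = 0
s4 (pos 4,5,6,7,12,13,14,15): 0⊕0⊕0⊕0⊕0⊕0⊕0⊕1 = 1
s8 (pos 8,9,10,11,12,13,14,15): 0⊕0⊕1⊕1⊕0⊕0⊕0⊕1 = 1
Syndrome s8…s1 = 1100 → error at position 12.

1100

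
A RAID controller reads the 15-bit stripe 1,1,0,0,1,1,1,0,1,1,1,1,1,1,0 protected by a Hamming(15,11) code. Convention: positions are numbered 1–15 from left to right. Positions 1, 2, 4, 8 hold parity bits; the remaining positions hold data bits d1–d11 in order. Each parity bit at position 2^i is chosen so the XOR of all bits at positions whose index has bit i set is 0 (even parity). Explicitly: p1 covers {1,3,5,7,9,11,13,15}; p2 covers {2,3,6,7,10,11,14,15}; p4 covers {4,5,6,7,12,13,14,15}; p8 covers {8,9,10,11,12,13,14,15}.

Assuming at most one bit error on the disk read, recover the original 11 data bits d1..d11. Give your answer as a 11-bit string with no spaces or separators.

s1 (pos 1,3,5,7,9,11,13,15): 1⊕0⊕1⊕1⊕1⊕1⊕1⊕0 = 0
s2 (pos 2,3,6,7,10,11,14,15): 1⊕0⊕1⊕1⊕1⊕1⊕1⊕0 = 0
s4 (pos 4,5,6,7,12,13,14,15): 0⊕1⊕1⊕1⊕1⊕1⊕1⊕0 = 0
s8 (pos 8,9,10,11,12,13,14,15): 0⊕1⊕1⊕1⊕1⊕1⊕1⊕0 = 0
Syndrome s8…s1 = 0000 → no error.
Read data bits from positions 3,5,6,7,9,10,11,12,13,14,15: 01111111110

01111111110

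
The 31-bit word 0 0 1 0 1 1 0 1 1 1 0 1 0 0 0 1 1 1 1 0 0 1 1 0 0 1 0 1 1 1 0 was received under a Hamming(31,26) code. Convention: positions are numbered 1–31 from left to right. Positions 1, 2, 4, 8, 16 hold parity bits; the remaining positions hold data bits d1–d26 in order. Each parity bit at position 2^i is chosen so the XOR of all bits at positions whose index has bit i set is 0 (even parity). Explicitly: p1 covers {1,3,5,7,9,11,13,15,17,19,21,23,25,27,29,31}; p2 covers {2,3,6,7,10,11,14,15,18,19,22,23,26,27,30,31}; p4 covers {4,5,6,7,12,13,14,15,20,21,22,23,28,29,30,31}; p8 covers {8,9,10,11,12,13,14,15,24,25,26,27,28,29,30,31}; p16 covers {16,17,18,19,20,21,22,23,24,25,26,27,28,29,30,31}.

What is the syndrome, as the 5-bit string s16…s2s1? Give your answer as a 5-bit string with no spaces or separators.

00011

s1 (pos 1,3,5,7,9,11,13,15,17,19,21,23,25,27,29,31): 0⊕1⊕1⊕0⊕1⊕0⊕0⊕0⊕1⊕1⊕0⊕1⊕0⊕0⊕1⊕0 = 1
s2 (pos 2,3,6,7,10,11,14,15,18,19,22,23,26,27,30,31): 0⊕1⊕1⊕0⊕1⊕0⊕0⊕0⊕1⊕1⊕1⊕1⊕1⊕0⊕1⊕0 = 1
s4 (pos 4,5,6,7,12,13,14,15,20,21,22,23,28,29,30,31): 0⊕1⊕1⊕0⊕1⊕0⊕0⊕0⊕0⊕0⊕1⊕1⊕1⊕1⊕1⊕0 = 0
s8 (pos 8,9,10,11,12,13,14,15,24,25,26,27,28,29,30,31): 1⊕1⊕1⊕0⊕1⊕0⊕0⊕0⊕0⊕0⊕1⊕0⊕1⊕1⊕1⊕0 = 0
s16 (pos 16,17,18,19,20,21,22,23,24,25,26,27,28,29,30,31): 1⊕1⊕1⊕1⊕0⊕0⊕1⊕1⊕0⊕0⊕1⊕0⊕1⊕1⊕1⊕0 = 0
Syndrome s16…s1 = 00011 → error at position 3.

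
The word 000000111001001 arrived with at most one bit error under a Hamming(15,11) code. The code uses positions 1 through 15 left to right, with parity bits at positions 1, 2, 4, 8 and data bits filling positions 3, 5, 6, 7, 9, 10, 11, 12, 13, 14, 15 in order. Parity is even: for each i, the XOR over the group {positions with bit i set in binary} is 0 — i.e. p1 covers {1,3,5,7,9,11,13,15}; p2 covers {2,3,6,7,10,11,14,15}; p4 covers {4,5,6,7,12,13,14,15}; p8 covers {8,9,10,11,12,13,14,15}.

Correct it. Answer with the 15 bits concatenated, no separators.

s1 (pos 1,3,5,7,9,11,13,15): 0⊕0⊕0⊕1⊕1⊕0⊕0⊕1 = 1
s2 (pos 2,3,6,7,10,11,14,15): 0⊕0⊕0⊕1⊕0⊕0⊕0⊕1 = 0
s4 (pos 4,5,6,7,12,13,14,15): 0⊕0⊕0⊕1⊕1⊕0⊕0⊕1 = 1
s8 (pos 8,9,10,11,12,13,14,15): 1⊕1⊕0⊕0⊕1⊕0⊕0⊕1 = 0
Syndrome s8…s1 = 0101 → error at position 5.
Flip position 5: 000000111001001 → 000010111001001

000010111001001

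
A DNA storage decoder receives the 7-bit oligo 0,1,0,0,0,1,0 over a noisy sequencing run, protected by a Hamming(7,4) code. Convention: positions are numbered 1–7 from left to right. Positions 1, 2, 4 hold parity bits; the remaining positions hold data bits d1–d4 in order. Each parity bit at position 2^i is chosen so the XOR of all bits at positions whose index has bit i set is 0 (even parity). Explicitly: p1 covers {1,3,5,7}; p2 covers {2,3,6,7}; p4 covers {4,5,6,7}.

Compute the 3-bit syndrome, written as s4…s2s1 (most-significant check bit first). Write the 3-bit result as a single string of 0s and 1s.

s1 (pos 1,3,5,7): 0⊕0⊕0⊕0 = 0
s2 (pos 2,3,6,7): 1⊕0⊕1⊕0 = 0
s4 (pos 4,5,6,7): 0⊕0⊕1⊕0 = 1
Syndrome s4…s1 = 100 → error at position 4.

100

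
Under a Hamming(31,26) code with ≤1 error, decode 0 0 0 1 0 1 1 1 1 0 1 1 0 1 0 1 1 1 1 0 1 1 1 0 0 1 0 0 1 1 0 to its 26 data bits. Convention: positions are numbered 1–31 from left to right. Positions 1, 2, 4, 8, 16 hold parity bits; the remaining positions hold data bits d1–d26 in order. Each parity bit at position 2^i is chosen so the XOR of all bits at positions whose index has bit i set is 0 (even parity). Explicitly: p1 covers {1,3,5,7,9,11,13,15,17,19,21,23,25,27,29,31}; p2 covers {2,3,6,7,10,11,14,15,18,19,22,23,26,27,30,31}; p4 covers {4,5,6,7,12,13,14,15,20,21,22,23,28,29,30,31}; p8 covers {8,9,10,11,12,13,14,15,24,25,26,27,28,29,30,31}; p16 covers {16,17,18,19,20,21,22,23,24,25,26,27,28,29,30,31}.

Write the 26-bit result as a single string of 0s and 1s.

00111011010111011100100110

s1 (pos 1,3,5,7,9,11,13,15,17,19,21,23,25,27,29,31): 0⊕0⊕0⊕1⊕1⊕1⊕0⊕0⊕1⊕1⊕1⊕1⊕0⊕0⊕1⊕0 = 0
s2 (pos 2,3,6,7,10,11,14,15,18,19,22,23,26,27,30,31): 0⊕0⊕1⊕1⊕0⊕1⊕1⊕0⊕1⊕1⊕1⊕1⊕1⊕0⊕1⊕0 = 0
s4 (pos 4,5,6,7,12,13,14,15,20,21,22,23,28,29,30,31): 1⊕0⊕1⊕1⊕1⊕0⊕1⊕0⊕0⊕1⊕1⊕1⊕0⊕1⊕1⊕0 = 0
s8 (pos 8,9,10,11,12,13,14,15,24,25,26,27,28,29,30,31): 1⊕1⊕0⊕1⊕1⊕0⊕1⊕0⊕0⊕0⊕1⊕0⊕0⊕1⊕1⊕0 = 0
s16 (pos 16,17,18,19,20,21,22,23,24,25,26,27,28,29,30,31): 1⊕1⊕1⊕1⊕0⊕1⊕1⊕1⊕0⊕0⊕1⊕0⊕0⊕1⊕1⊕0 = 0
Syndrome s16…s1 = 00000 → no error.
Read data bits from positions 3,5,6,7,9,10,11,12,13,14,15,17,18,19,20,21,22,23,24,25,26,27,28,29,30,31: 00111011010111011100100110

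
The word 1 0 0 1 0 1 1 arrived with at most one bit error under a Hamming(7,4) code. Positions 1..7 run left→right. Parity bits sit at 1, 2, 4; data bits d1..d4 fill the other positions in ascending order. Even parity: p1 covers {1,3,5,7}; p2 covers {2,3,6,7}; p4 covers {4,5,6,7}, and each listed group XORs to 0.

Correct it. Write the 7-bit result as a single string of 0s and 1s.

1000011

s1 (pos 1,3,5,7): 1⊕0⊕0⊕1 = 0
s2 (pos 2,3,6,7): 0⊕0⊕1⊕1 = 0
s4 (pos 4,5,6,7): 1⊕0⊕1⊕1 = 1
Syndrome s4…s1 = 100 → error at position 4.
Flip position 4: 1001011 → 1000011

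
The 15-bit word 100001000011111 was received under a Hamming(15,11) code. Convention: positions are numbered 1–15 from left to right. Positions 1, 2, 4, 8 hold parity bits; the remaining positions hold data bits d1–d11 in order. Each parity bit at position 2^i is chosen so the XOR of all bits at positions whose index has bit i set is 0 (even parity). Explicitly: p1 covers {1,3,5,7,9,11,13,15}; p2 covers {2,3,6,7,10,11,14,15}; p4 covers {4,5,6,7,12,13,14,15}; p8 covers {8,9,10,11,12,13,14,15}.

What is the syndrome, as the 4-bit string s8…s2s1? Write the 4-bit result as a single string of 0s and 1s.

1100

s1 (pos 1,3,5,7,9,11,13,15): 1⊕0⊕0⊕0⊕0⊕1⊕1⊕1 = 0
s2 (pos 2,3,6,7,10,11,14,15): 0⊕0⊕1⊕0⊕0⊕1⊕1⊕1 = 0
s4 (pos 4,5,6,7,12,13,14,15): 0⊕0⊕1⊕0⊕1⊕1⊕1⊕1 = 1
s8 (pos 8,9,10,11,12,13,14,15): 0⊕0⊕0⊕1⊕1⊕1⊕1⊕1 = 1
Syndrome s8…s1 = 1100 → error at position 12.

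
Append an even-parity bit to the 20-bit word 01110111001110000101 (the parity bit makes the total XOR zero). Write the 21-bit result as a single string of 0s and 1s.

XOR of the 20 data bits: 0⊕1⊕1⊕1⊕0⊕1⊕1⊕1⊕0⊕0⊕1⊕1⊕1⊕0⊕0⊕0⊕0⊕1⊕0⊕1 = 1
Parity bit = 1 (so all 21 bits XOR to 0).

011101110011100001011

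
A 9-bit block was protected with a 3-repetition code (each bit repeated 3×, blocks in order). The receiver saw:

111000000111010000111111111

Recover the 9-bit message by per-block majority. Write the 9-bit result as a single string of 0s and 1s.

100100111

Block 1 (111): 3 ones → 1
Block 2 (000): 0 ones → 0
Block 3 (000): 0 ones → 0
Block 4 (111): 3 ones → 1
Block 5 (010): 1 one → 0
Block 6 (000): 0 ones → 0
Block 7 (111): 3 ones → 1
Block 8 (111): 3 ones → 1
Block 9 (111): 3 ones → 1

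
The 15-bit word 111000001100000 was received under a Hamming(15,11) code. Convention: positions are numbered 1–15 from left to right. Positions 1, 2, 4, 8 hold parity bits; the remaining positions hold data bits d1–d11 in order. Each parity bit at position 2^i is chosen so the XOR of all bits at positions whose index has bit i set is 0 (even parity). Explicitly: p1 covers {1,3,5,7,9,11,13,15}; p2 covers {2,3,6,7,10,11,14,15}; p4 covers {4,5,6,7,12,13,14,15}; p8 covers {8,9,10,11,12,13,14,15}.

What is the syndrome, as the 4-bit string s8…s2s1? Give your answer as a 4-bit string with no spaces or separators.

s1 (pos 1,3,5,7,9,11,13,15): 1⊕1⊕0⊕0⊕1⊕0⊕0⊕0 = 1
s2 (pos 2,3,6,7,10,11,14,15): 1⊕1⊕0⊕0⊕1⊕0⊕0⊕0 = 1
s4 (pos 4,5,6,7,12,13,14,15): 0⊕0⊕0⊕0⊕0⊕0⊕0⊕0 = 0
s8 (pos 8,9,10,11,12,13,14,15): 0⊕1⊕1⊕0⊕0⊕0⊕0⊕0 = 0
Syndrome s8…s1 = 0011 → error at position 3.

0011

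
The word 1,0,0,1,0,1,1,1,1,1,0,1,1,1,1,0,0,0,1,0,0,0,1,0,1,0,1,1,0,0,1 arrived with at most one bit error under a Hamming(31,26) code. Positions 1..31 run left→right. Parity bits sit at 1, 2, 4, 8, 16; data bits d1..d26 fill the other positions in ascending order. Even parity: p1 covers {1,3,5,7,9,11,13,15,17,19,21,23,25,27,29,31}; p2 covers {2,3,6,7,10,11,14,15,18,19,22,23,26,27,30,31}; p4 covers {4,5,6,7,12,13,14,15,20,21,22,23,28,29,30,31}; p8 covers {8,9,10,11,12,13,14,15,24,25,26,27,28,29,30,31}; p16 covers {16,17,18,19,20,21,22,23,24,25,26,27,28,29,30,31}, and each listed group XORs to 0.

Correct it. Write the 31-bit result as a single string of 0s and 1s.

s1 (pos 1,3,5,7,9,11,13,15,17,19,21,23,25,27,29,31): 1⊕0⊕0⊕1⊕1⊕0⊕1⊕1⊕0⊕1⊕0⊕1⊕1⊕1⊕0⊕1 = 0
s2 (pos 2,3,6,7,10,11,14,15,18,19,22,23,26,27,30,31): 0⊕0⊕1⊕1⊕1⊕0⊕1⊕1⊕0⊕1⊕0⊕1⊕0⊕1⊕0⊕1 = 1
s4 (pos 4,5,6,7,12,13,14,15,20,21,22,23,28,29,30,31): 1⊕0⊕1⊕1⊕1⊕1⊕1⊕1⊕0⊕0⊕0⊕1⊕1⊕0⊕0⊕1 = 0
s8 (pos 8,9,10,11,12,13,14,15,24,25,26,27,28,29,30,31): 1⊕1⊕1⊕0⊕1⊕1⊕1⊕1⊕0⊕1⊕0⊕1⊕1⊕0⊕0⊕1 = 1
s16 (pos 16,17,18,19,20,21,22,23,24,25,26,27,28,29,30,31): 0⊕0⊕0⊕1⊕0⊕0⊕0⊕1⊕0⊕1⊕0⊕1⊕1⊕0⊕0⊕1 = 0
Syndrome s16…s1 = 01010 → error at position 10.
Flip position 10: 1001011111011110001000101011001 → 1001011110011110001000101011001

1001011110011110001000101011001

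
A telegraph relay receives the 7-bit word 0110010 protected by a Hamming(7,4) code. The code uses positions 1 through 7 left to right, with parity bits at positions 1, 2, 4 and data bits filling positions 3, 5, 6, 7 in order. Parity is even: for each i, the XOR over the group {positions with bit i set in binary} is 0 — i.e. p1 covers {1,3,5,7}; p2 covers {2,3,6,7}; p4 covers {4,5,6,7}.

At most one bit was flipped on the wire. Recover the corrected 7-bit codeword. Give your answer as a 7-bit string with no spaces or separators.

s1 (pos 1,3,5,7): 0⊕1⊕0⊕0 = 1
s2 (pos 2,3,6,7): 1⊕1⊕1⊕0 = 1
s4 (pos 4,5,6,7): 0⊕0⊕1⊕0 = 1
Syndrome s4…s1 = 111 → error at position 7.
Flip position 7: 0110010 → 0110011

0110011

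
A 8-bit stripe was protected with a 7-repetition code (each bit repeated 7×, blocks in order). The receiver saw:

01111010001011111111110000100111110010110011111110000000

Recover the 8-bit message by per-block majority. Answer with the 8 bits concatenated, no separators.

10101010

Block 1 (0111101): 5 ones → 1
Block 2 (0001011): 3 ones → 0
Block 3 (1111111): 7 ones → 1
Block 4 (1000010): 2 ones → 0
Block 5 (0111110): 5 ones → 1
Block 6 (0101100): 3 ones → 0
Block 7 (1111111): 7 ones → 1
Block 8 (0000000): 0 ones → 0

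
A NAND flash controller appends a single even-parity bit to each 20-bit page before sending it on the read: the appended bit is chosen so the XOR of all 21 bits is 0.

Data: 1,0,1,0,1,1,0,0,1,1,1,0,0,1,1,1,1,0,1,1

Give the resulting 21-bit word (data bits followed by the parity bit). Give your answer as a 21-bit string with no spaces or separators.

101011001110011110111

XOR of the 20 data bits: 1⊕0⊕1⊕0⊕1⊕1⊕0⊕0⊕1⊕1⊕1⊕0⊕0⊕1⊕1⊕1⊕1⊕0⊕1⊕1 = 1
Parity bit = 1 (so all 21 bits XOR to 0).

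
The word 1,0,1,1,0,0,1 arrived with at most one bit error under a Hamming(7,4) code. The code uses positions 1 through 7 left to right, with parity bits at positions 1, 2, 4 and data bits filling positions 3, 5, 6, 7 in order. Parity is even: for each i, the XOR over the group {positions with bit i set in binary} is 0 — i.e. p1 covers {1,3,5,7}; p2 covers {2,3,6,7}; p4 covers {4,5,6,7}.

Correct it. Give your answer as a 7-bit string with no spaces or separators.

0011001

s1 (pos 1,3,5,7): 1⊕1⊕0⊕1 = 1
s2 (pos 2,3,6,7): 0⊕1⊕0⊕1 = 0
s4 (pos 4,5,6,7): 1⊕0⊕0⊕1 = 0
Syndrome s4…s1 = 001 → error at position 1.
Flip position 1: 1011001 → 0011001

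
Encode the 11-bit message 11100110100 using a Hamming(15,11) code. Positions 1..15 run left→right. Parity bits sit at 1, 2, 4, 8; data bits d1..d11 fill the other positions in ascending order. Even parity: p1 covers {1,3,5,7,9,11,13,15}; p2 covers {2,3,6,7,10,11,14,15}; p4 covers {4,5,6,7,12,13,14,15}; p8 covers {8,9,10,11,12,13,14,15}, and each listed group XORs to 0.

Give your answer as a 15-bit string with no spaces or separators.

001111010110100

Place data at non-parity positions: p1 p2 1 p4 1 1 0 p8 0 1 1 0 1 0 0
p1 (pos 1,3,5,7,9,11,13,15): XOR of data positions = 1⊕1⊕0⊕0⊕1⊕1⊕0 = 0
p2 (pos 2,3,6,7,10,11,14,15): XOR of data positions = 1⊕1⊕0⊕1⊕1⊕0⊕0 = 0
p4 (pos 4,5,6,7,12,13,14,15): XOR of data positions = 1⊕1⊕0⊕0⊕1⊕0⊕0 = 1
p8 (pos 8,9,10,11,12,13,14,15): XOR of data positions = 0⊕1⊕1⊕0⊕1⊕0⊕0 = 1
Codeword: 001111010110100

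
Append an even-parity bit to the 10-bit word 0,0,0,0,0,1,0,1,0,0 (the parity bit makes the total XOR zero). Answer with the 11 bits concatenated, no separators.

XOR of the 10 data bits: 0⊕0⊕0⊕0⊕0⊕1⊕0⊕1⊕0⊕0 = 0
Parity bit = 0 (so all 11 bits XOR to 0).

00000101000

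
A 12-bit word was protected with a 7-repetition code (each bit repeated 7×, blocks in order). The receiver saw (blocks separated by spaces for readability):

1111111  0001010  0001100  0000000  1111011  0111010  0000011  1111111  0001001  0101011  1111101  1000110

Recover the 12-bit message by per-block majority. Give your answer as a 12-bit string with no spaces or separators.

Block 1 (1111111): 7 ones → 1
Block 2 (0001010): 2 ones → 0
Block 3 (0001100): 2 ones → 0
Block 4 (0000000): 0 ones → 0
Block 5 (1111011): 6 ones → 1
Block 6 (0111010): 4 ones → 1
Block 7 (0000011): 2 ones → 0
Block 8 (1111111): 7 ones → 1
Block 9 (0001001): 2 ones → 0
Block 10 (0101011): 4 ones → 1
Block 11 (1111101): 6 ones → 1
Block 12 (1000110): 3 ones → 0

100011010110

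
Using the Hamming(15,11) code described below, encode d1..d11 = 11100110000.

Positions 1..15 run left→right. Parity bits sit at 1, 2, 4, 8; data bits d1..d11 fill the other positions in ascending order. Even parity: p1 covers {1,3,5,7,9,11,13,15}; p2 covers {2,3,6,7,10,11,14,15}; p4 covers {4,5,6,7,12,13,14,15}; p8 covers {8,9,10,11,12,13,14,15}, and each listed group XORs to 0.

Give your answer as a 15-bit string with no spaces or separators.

101011000110000

Place data at non-parity positions: p1 p2 1 p4 1 1 0 p8 0 1 1 0 0 0 0
p1 (pos 1,3,5,7,9,11,13,15): XOR of data positions = 1⊕1⊕0⊕0⊕1⊕0⊕0 = 1
p2 (pos 2,3,6,7,10,11,14,15): XOR of data positions = 1⊕1⊕0⊕1⊕1⊕0⊕0 = 0
p4 (pos 4,5,6,7,12,13,14,15): XOR of data positions = 1⊕1⊕0⊕0⊕0⊕0⊕0 = 0
p8 (pos 8,9,10,11,12,13,14,15): XOR of data positions = 0⊕1⊕1⊕0⊕0⊕0⊕0 = 0
Codeword: 101011000110000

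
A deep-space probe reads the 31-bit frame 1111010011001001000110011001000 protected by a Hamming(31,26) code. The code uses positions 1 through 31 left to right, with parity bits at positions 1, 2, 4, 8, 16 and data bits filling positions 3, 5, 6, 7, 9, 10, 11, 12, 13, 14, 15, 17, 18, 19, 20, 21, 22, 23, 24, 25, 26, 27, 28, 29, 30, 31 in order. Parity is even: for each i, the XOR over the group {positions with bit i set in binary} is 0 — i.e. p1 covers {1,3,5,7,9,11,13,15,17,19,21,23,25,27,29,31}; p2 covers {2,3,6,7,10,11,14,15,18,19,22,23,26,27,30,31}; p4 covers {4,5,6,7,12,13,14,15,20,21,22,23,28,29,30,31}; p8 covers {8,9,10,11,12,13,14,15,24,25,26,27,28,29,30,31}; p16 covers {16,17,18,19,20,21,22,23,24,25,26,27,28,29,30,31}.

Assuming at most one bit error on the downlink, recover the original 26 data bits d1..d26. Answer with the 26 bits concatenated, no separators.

10101100100000110011001000

s1 (pos 1,3,5,7,9,11,13,15,17,19,21,23,25,27,29,31): 1⊕1⊕0⊕0⊕1⊕0⊕1⊕0⊕0⊕0⊕1⊕0⊕1⊕0⊕0⊕0 = 0
s2 (pos 2,3,6,7,10,11,14,15,18,19,22,23,26,27,30,31): 1⊕1⊕1⊕0⊕1⊕0⊕0⊕0⊕0⊕0⊕0⊕0⊕0⊕0⊕0⊕0 = 0
s4 (pos 4,5,6,7,12,13,14,15,20,21,22,23,28,29,30,31): 1⊕0⊕1⊕0⊕0⊕1⊕0⊕0⊕1⊕1⊕0⊕0⊕1⊕0⊕0⊕0 = 0
s8 (pos 8,9,10,11,12,13,14,15,24,25,26,27,28,29,30,31): 0⊕1⊕1⊕0⊕0⊕1⊕0⊕0⊕1⊕1⊕0⊕0⊕1⊕0⊕0⊕0 = 0
s16 (pos 16,17,18,19,20,21,22,23,24,25,26,27,28,29,30,31): 1⊕0⊕0⊕0⊕1⊕1⊕0⊕0⊕1⊕1⊕0⊕0⊕1⊕0⊕0⊕0 = 0
Syndrome s16…s1 = 00000 → no error.
Read data bits from positions 3,5,6,7,9,10,11,12,13,14,15,17,18,19,20,21,22,23,24,25,26,27,28,29,30,31: 10101100100000110011001000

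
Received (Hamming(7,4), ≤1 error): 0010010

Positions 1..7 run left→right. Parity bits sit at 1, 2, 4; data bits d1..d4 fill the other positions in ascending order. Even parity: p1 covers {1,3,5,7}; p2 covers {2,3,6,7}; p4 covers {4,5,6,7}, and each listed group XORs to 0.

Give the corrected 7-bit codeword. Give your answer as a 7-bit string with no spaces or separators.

0010110

s1 (pos 1,3,5,7): 0⊕1⊕0⊕0 = 1
s2 (pos 2,3,6,7): 0⊕1⊕1⊕0 = 0
s4 (pos 4,5,6,7): 0⊕0⊕1⊕0 = 1
Syndrome s4…s1 = 101 → error at position 5.
Flip position 5: 0010010 → 0010110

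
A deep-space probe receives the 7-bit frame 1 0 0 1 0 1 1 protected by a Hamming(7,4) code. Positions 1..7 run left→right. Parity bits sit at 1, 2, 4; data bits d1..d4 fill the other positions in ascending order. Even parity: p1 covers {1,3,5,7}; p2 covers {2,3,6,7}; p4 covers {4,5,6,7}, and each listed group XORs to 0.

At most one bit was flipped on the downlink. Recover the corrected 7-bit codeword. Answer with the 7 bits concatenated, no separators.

1000011

s1 (pos 1,3,5,7): 1⊕0⊕0⊕1 = 0
s2 (pos 2,3,6,7): 0⊕0⊕1⊕1 = 0
s4 (pos 4,5,6,7): 1⊕0⊕1⊕1 = 1
Syndrome s4…s1 = 100 → error at position 4.
Flip position 4: 1001011 → 1000011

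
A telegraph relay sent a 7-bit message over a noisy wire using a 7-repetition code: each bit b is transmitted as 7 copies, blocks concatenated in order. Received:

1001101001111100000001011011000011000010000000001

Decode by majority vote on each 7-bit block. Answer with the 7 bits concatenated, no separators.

1101000

Block 1 (1001101): 4 ones → 1
Block 2 (0011111): 5 ones → 1
Block 3 (0000000): 0 ones → 0
Block 4 (1011011): 5 ones → 1
Block 5 (0000110): 2 ones → 0
Block 6 (0001000): 1 one → 0
Block 7 (0000001): 1 one → 0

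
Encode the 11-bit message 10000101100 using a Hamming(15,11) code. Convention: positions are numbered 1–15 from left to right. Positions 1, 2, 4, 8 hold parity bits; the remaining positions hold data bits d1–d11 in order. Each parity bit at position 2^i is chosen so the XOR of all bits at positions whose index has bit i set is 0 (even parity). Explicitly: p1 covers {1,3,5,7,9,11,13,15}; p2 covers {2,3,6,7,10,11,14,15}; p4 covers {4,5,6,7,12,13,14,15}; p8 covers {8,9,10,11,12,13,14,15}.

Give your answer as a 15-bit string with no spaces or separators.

Place data at non-parity positions: p1 p2 1 p4 0 0 0 p8 0 1 0 1 1 0 0
p1 (pos 1,3,5,7,9,11,13,15): XOR of data positions = 1⊕0⊕0⊕0⊕0⊕1⊕0 = 0
p2 (pos 2,3,6,7,10,11,14,15): XOR of data positions = 1⊕0⊕0⊕1⊕0⊕0⊕0 = 0
p4 (pos 4,5,6,7,12,13,14,15): XOR of data positions = 0⊕0⊕0⊕1⊕1⊕0⊕0 = 0
p8 (pos 8,9,10,11,12,13,14,15): XOR of data positions = 0⊕1⊕0⊕1⊕1⊕0⊕0 = 1
Codeword: 001000010101100

001000010101100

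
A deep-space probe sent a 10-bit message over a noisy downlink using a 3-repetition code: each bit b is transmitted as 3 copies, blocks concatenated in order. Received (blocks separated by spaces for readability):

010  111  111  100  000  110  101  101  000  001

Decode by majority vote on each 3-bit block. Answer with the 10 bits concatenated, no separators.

0110011100

Block 1 (010): 1 one → 0
Block 2 (111): 3 ones → 1
Block 3 (111): 3 ones → 1
Block 4 (100): 1 one → 0
Block 5 (000): 0 ones → 0
Block 6 (110): 2 ones → 1
Block 7 (101): 2 ones → 1
Block 8 (101): 2 ones → 1
Block 9 (000): 0 ones → 0
Block 10 (001): 1 one → 0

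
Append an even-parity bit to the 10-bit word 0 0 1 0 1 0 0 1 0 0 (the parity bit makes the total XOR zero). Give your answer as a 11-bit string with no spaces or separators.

00101001001

XOR of the 10 data bits: 0⊕0⊕1⊕0⊕1⊕0⊕0⊕1⊕0⊕0 = 1
Parity bit = 1 (so all 11 bits XOR to 0).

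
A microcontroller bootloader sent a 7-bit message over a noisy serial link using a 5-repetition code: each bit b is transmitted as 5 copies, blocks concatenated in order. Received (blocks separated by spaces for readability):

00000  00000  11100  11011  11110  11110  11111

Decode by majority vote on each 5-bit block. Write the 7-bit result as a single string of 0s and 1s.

0011111

Block 1 (00000): 0 ones → 0
Block 2 (00000): 0 ones → 0
Block 3 (11100): 3 ones → 1
Block 4 (11011): 4 ones → 1
Block 5 (11110): 4 ones → 1
Block 6 (11110): 4 ones → 1
Block 7 (11111): 5 ones → 1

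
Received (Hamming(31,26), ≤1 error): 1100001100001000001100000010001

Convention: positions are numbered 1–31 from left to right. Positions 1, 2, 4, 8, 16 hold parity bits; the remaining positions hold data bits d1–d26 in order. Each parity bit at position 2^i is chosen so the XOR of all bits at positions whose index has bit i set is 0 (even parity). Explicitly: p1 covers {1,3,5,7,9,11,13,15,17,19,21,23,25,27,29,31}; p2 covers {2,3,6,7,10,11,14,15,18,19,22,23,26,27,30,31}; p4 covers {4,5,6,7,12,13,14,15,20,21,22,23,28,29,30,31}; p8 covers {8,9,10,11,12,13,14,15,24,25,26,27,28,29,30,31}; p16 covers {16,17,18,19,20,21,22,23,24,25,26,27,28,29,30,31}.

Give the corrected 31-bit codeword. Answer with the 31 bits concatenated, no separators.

1000001100001000001100000010001

s1 (pos 1,3,5,7,9,11,13,15,17,19,21,23,25,27,29,31): 1⊕0⊕0⊕1⊕0⊕0⊕1⊕0⊕0⊕1⊕0⊕0⊕0⊕1⊕0⊕1 = 0
s2 (pos 2,3,6,7,10,11,14,15,18,19,22,23,26,27,30,31): 1⊕0⊕0⊕1⊕0⊕0⊕0⊕0⊕0⊕1⊕0⊕0⊕0⊕1⊕0⊕1 = 1
s4 (pos 4,5,6,7,12,13,14,15,20,21,22,23,28,29,30,31): 0⊕0⊕0⊕1⊕0⊕1⊕0⊕0⊕1⊕0⊕0⊕0⊕0⊕0⊕0⊕1 = 0
s8 (pos 8,9,10,11,12,13,14,15,24,25,26,27,28,29,30,31): 1⊕0⊕0⊕0⊕0⊕1⊕0⊕0⊕0⊕0⊕0⊕1⊕0⊕0⊕0⊕1 = 0
s16 (pos 16,17,18,19,20,21,22,23,24,25,26,27,28,29,30,31): 0⊕0⊕0⊕1⊕1⊕0⊕0⊕0⊕0⊕0⊕0⊕1⊕0⊕0⊕0⊕1 = 0
Syndrome s16…s1 = 00010 → error at position 2.
Flip position 2: 1100001100001000001100000010001 → 1000001100001000001100000010001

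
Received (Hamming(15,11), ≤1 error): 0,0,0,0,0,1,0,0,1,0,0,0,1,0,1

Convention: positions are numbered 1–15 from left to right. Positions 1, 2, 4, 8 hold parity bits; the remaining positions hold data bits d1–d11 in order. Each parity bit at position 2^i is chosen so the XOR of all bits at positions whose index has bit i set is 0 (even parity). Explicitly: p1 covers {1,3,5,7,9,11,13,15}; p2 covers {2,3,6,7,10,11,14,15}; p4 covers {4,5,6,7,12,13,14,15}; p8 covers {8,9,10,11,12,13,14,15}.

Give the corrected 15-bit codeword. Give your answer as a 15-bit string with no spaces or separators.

s1 (pos 1,3,5,7,9,11,13,15): 0⊕0⊕0⊕0⊕1⊕0⊕1⊕1 = 1
s2 (pos 2,3,6,7,10,11,14,15): 0⊕0⊕1⊕0⊕0⊕0⊕0⊕1 = 0
s4 (pos 4,5,6,7,12,13,14,15): 0⊕0⊕1⊕0⊕0⊕1⊕0⊕1 = 1
s8 (pos 8,9,10,11,12,13,14,15): 0⊕1⊕0⊕0⊕0⊕1⊕0⊕1 = 1
Syndrome s8…s1 = 1101 → error at position 13.
Flip position 13: 000001001000101 → 000001001000001

000001001000001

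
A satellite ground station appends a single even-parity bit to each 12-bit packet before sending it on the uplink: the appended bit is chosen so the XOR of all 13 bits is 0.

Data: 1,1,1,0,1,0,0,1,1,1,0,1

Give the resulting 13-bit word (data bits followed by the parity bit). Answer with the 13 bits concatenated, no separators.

XOR of the 12 data bits: 1⊕1⊕1⊕0⊕1⊕0⊕0⊕1⊕1⊕1⊕0⊕1 = 0
Parity bit = 0 (so all 13 bits XOR to 0).

1110100111010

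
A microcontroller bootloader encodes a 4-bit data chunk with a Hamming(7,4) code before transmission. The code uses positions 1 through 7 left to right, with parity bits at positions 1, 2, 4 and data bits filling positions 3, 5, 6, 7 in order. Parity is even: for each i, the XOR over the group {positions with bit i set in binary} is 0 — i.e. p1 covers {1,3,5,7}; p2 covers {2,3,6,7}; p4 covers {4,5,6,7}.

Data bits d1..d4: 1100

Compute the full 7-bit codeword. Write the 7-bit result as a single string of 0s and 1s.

Place data at non-parity positions: p1 p2 1 p4 1 0 0
p1 (pos 1,3,5,7): XOR of data positions = 1⊕1⊕0 = 0
p2 (pos 2,3,6,7): XOR of data positions = 1⊕0⊕0 = 1
p4 (pos 4,5,6,7): XOR of data positions = 1⊕0⊕0 = 1
Codeword: 0111100

0111100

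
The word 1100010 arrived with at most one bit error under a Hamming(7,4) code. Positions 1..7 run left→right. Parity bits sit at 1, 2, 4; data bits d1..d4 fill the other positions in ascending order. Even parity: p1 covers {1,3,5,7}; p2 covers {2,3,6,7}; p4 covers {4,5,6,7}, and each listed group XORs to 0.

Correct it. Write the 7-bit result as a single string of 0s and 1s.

1100110

s1 (pos 1,3,5,7): 1⊕0⊕0⊕0 = 1
s2 (pos 2,3,6,7): 1⊕0⊕1⊕0 = 0
s4 (pos 4,5,6,7): 0⊕0⊕1⊕0 = 1
Syndrome s4…s1 = 101 → error at position 5.
Flip position 5: 1100010 → 1100110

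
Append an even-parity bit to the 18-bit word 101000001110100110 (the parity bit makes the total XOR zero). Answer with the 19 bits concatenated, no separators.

1010000011101001100

XOR of the 18 data bits: 1⊕0⊕1⊕0⊕0⊕0⊕0⊕0⊕1⊕1⊕1⊕0⊕1⊕0⊕0⊕1⊕1⊕0 = 0
Parity bit = 0 (so all 19 bits XOR to 0).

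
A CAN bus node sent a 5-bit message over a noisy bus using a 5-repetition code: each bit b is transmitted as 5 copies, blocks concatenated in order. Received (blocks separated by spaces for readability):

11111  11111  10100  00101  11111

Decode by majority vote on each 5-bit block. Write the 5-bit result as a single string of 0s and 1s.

11001

Block 1 (11111): 5 ones → 1
Block 2 (11111): 5 ones → 1
Block 3 (10100): 2 ones → 0
Block 4 (00101): 2 ones → 0
Block 5 (11111): 5 ones → 1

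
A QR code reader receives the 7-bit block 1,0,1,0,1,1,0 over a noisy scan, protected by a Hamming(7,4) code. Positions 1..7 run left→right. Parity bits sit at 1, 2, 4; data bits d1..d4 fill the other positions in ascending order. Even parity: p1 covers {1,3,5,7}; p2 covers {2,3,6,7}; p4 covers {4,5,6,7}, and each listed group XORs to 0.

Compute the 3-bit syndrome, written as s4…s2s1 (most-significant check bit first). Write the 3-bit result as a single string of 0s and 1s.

001

s1 (pos 1,3,5,7): 1⊕1⊕1⊕0 = 1
s2 (pos 2,3,6,7): 0⊕1⊕1⊕0 = 0
s4 (pos 4,5,6,7): 0⊕1⊕1⊕0 = 0
Syndrome s4…s1 = 001 → error at position 1.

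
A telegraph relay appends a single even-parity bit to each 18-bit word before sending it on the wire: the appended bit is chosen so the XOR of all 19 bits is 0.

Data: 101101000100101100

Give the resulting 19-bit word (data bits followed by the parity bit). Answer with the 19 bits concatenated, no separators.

XOR of the 18 data bits: 1⊕0⊕1⊕1⊕0⊕1⊕0⊕0⊕0⊕1⊕0⊕0⊕1⊕0⊕1⊕1⊕0⊕0 = 0
Parity bit = 0 (so all 19 bits XOR to 0).

1011010001001011000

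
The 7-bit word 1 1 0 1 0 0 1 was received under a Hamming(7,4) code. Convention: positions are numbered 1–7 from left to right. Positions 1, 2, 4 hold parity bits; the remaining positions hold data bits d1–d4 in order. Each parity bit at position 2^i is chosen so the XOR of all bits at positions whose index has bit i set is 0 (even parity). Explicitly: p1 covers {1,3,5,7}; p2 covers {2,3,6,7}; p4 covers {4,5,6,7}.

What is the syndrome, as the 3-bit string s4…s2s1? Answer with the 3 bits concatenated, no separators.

s1 (pos 1,3,5,7): 1⊕0⊕0⊕1 = 0
s2 (pos 2,3,6,7): 1⊕0⊕0⊕1 = 0
s4 (pos 4,5,6,7): 1⊕0⊕0⊕1 = 0
Syndrome s4…s1 = 000 → no error.

000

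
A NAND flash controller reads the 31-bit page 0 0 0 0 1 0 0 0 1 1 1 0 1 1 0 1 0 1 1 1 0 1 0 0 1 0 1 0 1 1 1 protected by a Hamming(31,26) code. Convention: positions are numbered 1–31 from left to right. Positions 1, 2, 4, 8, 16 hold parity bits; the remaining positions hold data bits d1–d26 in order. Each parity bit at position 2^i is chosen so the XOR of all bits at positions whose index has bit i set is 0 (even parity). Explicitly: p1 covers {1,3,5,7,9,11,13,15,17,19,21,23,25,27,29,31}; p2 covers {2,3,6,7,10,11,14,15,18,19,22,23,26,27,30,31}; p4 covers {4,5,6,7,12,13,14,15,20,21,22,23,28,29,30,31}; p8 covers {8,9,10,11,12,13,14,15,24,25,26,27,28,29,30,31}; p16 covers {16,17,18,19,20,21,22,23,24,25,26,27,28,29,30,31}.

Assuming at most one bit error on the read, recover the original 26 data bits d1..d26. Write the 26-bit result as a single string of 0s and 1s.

11001110110011101001010111

s1 (pos 1,3,5,7,9,11,13,15,17,19,21,23,25,27,29,31): 0⊕0⊕1⊕0⊕1⊕1⊕1⊕0⊕0⊕1⊕0⊕0⊕1⊕1⊕1⊕1 = 1
s2 (pos 2,3,6,7,10,11,14,15,18,19,22,23,26,27,30,31): 0⊕0⊕0⊕0⊕1⊕1⊕1⊕0⊕1⊕1⊕1⊕0⊕0⊕1⊕1⊕1 = 1
s4 (pos 4,5,6,7,12,13,14,15,20,21,22,23,28,29,30,31): 0⊕1⊕0⊕0⊕0⊕1⊕1⊕0⊕1⊕0⊕1⊕0⊕0⊕1⊕1⊕1 = 0
s8 (pos 8,9,10,11,12,13,14,15,24,25,26,27,28,29,30,31): 0⊕1⊕1⊕1⊕0⊕1⊕1⊕0⊕0⊕1⊕0⊕1⊕0⊕1⊕1⊕1 = 0
s16 (pos 16,17,18,19,20,21,22,23,24,25,26,27,28,29,30,31): 1⊕0⊕1⊕1⊕1⊕0⊕1⊕0⊕0⊕1⊕0⊕1⊕0⊕1⊕1⊕1 = 0
Syndrome s16…s1 = 00011 → error at position 3.
Flip position 3: 0000100011101101011101001010111 → 0010100011101101011101001010111
Read data bits from positions 3,5,6,7,9,10,11,12,13,14,15,17,18,19,20,21,22,23,24,25,26,27,28,29,30,31: 11001110110011101001010111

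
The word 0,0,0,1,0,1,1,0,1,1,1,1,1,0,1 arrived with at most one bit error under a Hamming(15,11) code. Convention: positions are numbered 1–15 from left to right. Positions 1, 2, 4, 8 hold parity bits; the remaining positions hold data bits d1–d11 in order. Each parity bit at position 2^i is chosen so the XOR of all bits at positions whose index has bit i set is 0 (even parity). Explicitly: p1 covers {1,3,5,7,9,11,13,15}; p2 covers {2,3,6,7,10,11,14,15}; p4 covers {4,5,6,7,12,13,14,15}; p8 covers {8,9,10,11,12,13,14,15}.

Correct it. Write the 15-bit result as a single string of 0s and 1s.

001101101111101

s1 (pos 1,3,5,7,9,11,13,15): 0⊕0⊕0⊕1⊕1⊕1⊕1⊕1 = 1
s2 (pos 2,3,6,7,10,11,14,15): 0⊕0⊕1⊕1⊕1⊕1⊕0⊕1 = 1
s4 (pos 4,5,6,7,12,13,14,15): 1⊕0⊕1⊕1⊕1⊕1⊕0⊕1 = 0
s8 (pos 8,9,10,11,12,13,14,15): 0⊕1⊕1⊕1⊕1⊕1⊕0⊕1 = 0
Syndrome s8…s1 = 0011 → error at position 3.
Flip position 3: 000101101111101 → 001101101111101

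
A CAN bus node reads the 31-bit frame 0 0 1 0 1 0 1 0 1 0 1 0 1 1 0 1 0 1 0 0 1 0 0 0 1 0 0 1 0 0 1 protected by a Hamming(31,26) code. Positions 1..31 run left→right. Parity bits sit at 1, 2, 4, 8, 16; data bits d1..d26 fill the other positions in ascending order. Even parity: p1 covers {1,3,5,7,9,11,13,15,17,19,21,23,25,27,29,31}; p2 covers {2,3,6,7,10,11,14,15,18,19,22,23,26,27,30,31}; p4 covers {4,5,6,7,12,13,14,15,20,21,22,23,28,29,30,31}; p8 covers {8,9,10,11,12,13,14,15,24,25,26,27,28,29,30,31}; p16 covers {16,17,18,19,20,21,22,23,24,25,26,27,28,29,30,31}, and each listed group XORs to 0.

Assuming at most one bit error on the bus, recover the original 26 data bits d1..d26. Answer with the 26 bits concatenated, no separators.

11011010010010010001001001

s1 (pos 1,3,5,7,9,11,13,15,17,19,21,23,25,27,29,31): 0⊕1⊕1⊕1⊕1⊕1⊕1⊕0⊕0⊕0⊕1⊕0⊕1⊕0⊕0⊕1 = 1
s2 (pos 2,3,6,7,10,11,14,15,18,19,22,23,26,27,30,31): 0⊕1⊕0⊕1⊕0⊕1⊕1⊕0⊕1⊕0⊕0⊕0⊕0⊕0⊕0⊕1 = 0
s4 (pos 4,5,6,7,12,13,14,15,20,21,22,23,28,29,30,31): 0⊕1⊕0⊕1⊕0⊕1⊕1⊕0⊕0⊕1⊕0⊕0⊕1⊕0⊕0⊕1 = 1
s8 (pos 8,9,10,11,12,13,14,15,24,25,26,27,28,29,30,31): 0⊕1⊕0⊕1⊕0⊕1⊕1⊕0⊕0⊕1⊕0⊕0⊕1⊕0⊕0⊕1 = 1
s16 (pos 16,17,18,19,20,21,22,23,24,25,26,27,28,29,30,31): 1⊕0⊕1⊕0⊕0⊕1⊕0⊕0⊕0⊕1⊕0⊕0⊕1⊕0⊕0⊕1 = 0
Syndrome s16…s1 = 01101 → error at position 13.
Flip position 13: 0010101010101101010010001001001 → 0010101010100101010010001001001
Read data bits from positions 3,5,6,7,9,10,11,12,13,14,15,17,18,19,20,21,22,23,24,25,26,27,28,29,30,31: 11011010010010010001001001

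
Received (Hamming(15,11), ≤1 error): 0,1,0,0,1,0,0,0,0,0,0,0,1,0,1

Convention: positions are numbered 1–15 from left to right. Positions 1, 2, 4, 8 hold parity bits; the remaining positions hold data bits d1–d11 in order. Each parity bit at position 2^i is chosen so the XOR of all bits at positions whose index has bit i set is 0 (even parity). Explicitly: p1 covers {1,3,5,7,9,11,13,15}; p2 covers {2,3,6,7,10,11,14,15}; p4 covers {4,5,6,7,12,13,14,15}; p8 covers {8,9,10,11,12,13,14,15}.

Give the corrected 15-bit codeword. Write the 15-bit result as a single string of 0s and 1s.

s1 (pos 1,3,5,7,9,11,13,15): 0⊕0⊕1⊕0⊕0⊕0⊕1⊕1 = 1
s2 (pos 2,3,6,7,10,11,14,15): 1⊕0⊕0⊕0⊕0⊕0⊕0⊕1 = 0
s4 (pos 4,5,6,7,12,13,14,15): 0⊕1⊕0⊕0⊕0⊕1⊕0⊕1 = 1
s8 (pos 8,9,10,11,12,13,14,15): 0⊕0⊕0⊕0⊕0⊕1⊕0⊕1 = 0
Syndrome s8…s1 = 0101 → error at position 5.
Flip position 5: 010010000000101 → 010000000000101

010000000000101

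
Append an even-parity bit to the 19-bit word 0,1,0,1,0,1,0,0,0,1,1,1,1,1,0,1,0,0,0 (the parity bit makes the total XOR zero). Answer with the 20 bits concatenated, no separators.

XOR of the 19 data bits: 0⊕1⊕0⊕1⊕0⊕1⊕0⊕0⊕0⊕1⊕1⊕1⊕1⊕1⊕0⊕1⊕0⊕0⊕0 = 1
Parity bit = 1 (so all 20 bits XOR to 0).

01010100011111010001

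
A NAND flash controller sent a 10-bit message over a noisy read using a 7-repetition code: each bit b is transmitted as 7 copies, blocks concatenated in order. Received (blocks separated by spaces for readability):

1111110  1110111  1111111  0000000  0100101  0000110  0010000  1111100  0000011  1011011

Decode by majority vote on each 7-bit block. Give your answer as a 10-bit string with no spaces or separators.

1110000101

Block 1 (1111110): 6 ones → 1
Block 2 (1110111): 6 ones → 1
Block 3 (1111111): 7 ones → 1
Block 4 (0000000): 0 ones → 0
Block 5 (0100101): 3 ones → 0
Block 6 (0000110): 2 ones → 0
Block 7 (0010000): 1 one → 0
Block 8 (1111100): 5 ones → 1
Block 9 (0000011): 2 ones → 0
Block 10 (1011011): 5 ones → 1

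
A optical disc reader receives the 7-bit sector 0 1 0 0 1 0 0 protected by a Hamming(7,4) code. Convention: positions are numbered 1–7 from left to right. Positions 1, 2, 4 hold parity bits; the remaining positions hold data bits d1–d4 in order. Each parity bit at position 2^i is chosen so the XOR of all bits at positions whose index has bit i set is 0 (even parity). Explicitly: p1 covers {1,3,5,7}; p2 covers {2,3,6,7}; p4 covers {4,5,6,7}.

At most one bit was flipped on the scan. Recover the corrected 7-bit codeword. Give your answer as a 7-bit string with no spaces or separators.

s1 (pos 1,3,5,7): 0⊕0⊕1⊕0 = 1
s2 (pos 2,3,6,7): 1⊕0⊕0⊕0 = 1
s4 (pos 4,5,6,7): 0⊕1⊕0⊕0 = 1
Syndrome s4…s1 = 111 → error at position 7.
Flip position 7: 0100100 → 0100101

0100101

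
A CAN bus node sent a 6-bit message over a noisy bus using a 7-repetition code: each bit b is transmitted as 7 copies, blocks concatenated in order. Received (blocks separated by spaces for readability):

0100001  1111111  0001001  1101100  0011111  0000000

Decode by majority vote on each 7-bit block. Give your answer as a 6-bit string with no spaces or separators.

Block 1 (0100001): 2 ones → 0
Block 2 (1111111): 7 ones → 1
Block 3 (0001001): 2 ones → 0
Block 4 (1101100): 4 ones → 1
Block 5 (0011111): 5 ones → 1
Block 6 (0000000): 0 ones → 0

010110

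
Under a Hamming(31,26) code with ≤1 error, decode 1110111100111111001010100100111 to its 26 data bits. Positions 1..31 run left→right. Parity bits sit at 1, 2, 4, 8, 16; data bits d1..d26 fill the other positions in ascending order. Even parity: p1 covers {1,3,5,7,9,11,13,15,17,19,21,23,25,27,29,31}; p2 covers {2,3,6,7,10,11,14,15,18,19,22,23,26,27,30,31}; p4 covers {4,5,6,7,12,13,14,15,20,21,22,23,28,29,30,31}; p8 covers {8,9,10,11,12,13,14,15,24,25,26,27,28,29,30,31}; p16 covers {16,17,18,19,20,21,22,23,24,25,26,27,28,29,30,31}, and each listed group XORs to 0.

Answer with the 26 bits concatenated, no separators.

11110011111001010100100111

s1 (pos 1,3,5,7,9,11,13,15,17,19,21,23,25,27,29,31): 1⊕1⊕1⊕1⊕0⊕1⊕1⊕1⊕0⊕1⊕1⊕1⊕0⊕0⊕1⊕1 = 0
s2 (pos 2,3,6,7,10,11,14,15,18,19,22,23,26,27,30,31): 1⊕1⊕1⊕1⊕0⊕1⊕1⊕1⊕0⊕1⊕0⊕1⊕1⊕0⊕1⊕1 = 0
s4 (pos 4,5,6,7,12,13,14,15,20,21,22,23,28,29,30,31): 0⊕1⊕1⊕1⊕1⊕1⊕1⊕1⊕0⊕1⊕0⊕1⊕0⊕1⊕1⊕1 = 0
s8 (pos 8,9,10,11,12,13,14,15,24,25,26,27,28,29,30,31): 1⊕0⊕0⊕1⊕1⊕1⊕1⊕1⊕0⊕0⊕1⊕0⊕0⊕1⊕1⊕1 = 0
s16 (pos 16,17,18,19,20,21,22,23,24,25,26,27,28,29,30,31): 1⊕0⊕0⊕1⊕0⊕1⊕0⊕1⊕0⊕0⊕1⊕0⊕0⊕1⊕1⊕1 = 0
Syndrome s16…s1 = 00000 → no error.
Read data bits from positions 3,5,6,7,9,10,11,12,13,14,15,17,18,19,20,21,22,23,24,25,26,27,28,29,30,31: 11110011111001010100100111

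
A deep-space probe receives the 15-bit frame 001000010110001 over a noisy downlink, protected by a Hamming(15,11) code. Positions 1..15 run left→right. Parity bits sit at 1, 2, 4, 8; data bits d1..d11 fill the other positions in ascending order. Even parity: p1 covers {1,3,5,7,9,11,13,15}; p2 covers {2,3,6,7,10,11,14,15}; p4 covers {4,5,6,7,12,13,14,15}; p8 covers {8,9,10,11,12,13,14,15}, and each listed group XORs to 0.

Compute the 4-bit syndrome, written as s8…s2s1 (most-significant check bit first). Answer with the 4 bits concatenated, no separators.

s1 (pos 1,3,5,7,9,11,13,15): 0⊕1⊕0⊕0⊕0⊕1⊕0⊕1 = 1
s2 (pos 2,3,6,7,10,11,14,15): 0⊕1⊕0⊕0⊕1⊕1⊕0⊕1 = 0
s4 (pos 4,5,6,7,12,13,14,15): 0⊕0⊕0⊕0⊕0⊕0⊕0⊕1 = 1
s8 (pos 8,9,10,11,12,13,14,15): 1⊕0⊕1⊕1⊕0⊕0⊕0⊕1 = 0
Syndrome s8…s1 = 0101 → error at position 5.

0101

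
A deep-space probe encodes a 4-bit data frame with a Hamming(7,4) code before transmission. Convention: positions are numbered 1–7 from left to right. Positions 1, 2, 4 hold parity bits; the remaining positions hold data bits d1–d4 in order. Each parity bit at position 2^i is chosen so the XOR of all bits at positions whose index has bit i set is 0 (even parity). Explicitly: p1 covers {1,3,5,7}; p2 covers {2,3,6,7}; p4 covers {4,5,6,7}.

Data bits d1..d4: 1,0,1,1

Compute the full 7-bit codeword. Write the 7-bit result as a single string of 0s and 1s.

0110011

Place data at non-parity positions: p1 p2 1 p4 0 1 1
p1 (pos 1,3,5,7): XOR of data positions = 1⊕0⊕1 = 0
p2 (pos 2,3,6,7): XOR of data positions = 1⊕1⊕1 = 1
p4 (pos 4,5,6,7): XOR of data positions = 0⊕1⊕1 = 0
Codeword: 0110011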